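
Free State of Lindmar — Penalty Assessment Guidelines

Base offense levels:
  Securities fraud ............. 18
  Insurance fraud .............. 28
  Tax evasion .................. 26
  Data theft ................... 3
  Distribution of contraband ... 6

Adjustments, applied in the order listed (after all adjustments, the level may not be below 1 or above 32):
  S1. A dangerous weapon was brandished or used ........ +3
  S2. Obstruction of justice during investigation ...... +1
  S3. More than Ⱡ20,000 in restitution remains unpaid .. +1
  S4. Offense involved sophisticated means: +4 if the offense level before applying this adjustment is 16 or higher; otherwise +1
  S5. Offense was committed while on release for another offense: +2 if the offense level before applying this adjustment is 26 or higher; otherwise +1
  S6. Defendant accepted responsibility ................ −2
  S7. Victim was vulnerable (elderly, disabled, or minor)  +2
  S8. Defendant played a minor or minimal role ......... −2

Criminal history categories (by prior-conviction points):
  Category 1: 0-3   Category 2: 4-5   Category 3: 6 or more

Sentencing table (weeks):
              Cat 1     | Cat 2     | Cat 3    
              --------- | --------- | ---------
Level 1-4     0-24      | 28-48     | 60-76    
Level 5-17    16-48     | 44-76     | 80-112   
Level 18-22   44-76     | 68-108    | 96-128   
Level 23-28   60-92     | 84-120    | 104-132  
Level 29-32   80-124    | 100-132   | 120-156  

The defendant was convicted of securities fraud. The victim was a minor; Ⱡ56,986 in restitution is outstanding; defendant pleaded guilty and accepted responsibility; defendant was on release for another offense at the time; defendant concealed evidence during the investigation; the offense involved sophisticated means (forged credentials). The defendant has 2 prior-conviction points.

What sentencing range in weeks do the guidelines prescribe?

60-92 weeks

Base offense level for securities fraud: 18.
S1 does not apply.
S2 applies: 18 + 1 = 19.
S3 applies: 19 + 1 = 20.
S4 applies (level before this adjustment is 20 ≥ 16, so +4): 20 + 4 = 24.
S5 applies (level before this adjustment is 24 < 26, so +1): 24 + 1 = 25.
S6 applies: 25 − 2 = 23.
S7 applies: 23 + 2 = 25.
S8 does not apply.
Final offense level: 25.
Criminal history: 2 prior points → Category 1 (0-3).
Level 25 falls in the 23-28 band.
Grid: Level 23-28 × Category 1 = 60-92 weeks.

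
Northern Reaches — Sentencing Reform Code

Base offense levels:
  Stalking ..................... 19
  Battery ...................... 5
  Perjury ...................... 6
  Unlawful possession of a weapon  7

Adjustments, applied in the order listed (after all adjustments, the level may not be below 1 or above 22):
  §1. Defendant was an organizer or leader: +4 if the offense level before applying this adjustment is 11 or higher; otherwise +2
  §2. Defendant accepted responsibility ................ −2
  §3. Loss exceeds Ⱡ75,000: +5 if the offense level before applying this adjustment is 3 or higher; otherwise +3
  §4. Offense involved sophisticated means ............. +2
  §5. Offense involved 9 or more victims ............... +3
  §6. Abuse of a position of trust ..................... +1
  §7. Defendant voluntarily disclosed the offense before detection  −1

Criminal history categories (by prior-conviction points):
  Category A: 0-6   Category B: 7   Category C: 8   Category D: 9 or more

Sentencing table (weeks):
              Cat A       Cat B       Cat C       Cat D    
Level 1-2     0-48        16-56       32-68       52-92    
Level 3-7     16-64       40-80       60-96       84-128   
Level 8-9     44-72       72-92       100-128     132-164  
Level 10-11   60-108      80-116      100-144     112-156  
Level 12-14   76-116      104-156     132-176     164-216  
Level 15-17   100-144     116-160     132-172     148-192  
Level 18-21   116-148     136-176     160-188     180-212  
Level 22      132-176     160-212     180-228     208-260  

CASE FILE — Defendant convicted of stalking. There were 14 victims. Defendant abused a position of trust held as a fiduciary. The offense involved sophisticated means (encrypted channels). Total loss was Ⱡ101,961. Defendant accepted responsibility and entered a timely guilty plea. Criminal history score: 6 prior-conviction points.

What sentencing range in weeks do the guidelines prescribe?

Base offense level for stalking: 19.
§2 applies: 19 − 2 = 17.
§3 applies (level before this adjustment is 17 ≥ 3, so +5): 17 + 5 = 22.
§4 applies: 22 + 2 = 24.
§5 applies: 24 + 3 = 27.
§6 applies: 27 + 1 = 28.
§7 does not apply.
Level 28 exceeds the maximum of 22; capped at 22.
Final offense level: 22.
Criminal history: 6 prior points → Category A (0-6).
Level 22 falls in the 22 band.
Grid: Level 22 × Category A = 132-176 weeks.

132-176 weeks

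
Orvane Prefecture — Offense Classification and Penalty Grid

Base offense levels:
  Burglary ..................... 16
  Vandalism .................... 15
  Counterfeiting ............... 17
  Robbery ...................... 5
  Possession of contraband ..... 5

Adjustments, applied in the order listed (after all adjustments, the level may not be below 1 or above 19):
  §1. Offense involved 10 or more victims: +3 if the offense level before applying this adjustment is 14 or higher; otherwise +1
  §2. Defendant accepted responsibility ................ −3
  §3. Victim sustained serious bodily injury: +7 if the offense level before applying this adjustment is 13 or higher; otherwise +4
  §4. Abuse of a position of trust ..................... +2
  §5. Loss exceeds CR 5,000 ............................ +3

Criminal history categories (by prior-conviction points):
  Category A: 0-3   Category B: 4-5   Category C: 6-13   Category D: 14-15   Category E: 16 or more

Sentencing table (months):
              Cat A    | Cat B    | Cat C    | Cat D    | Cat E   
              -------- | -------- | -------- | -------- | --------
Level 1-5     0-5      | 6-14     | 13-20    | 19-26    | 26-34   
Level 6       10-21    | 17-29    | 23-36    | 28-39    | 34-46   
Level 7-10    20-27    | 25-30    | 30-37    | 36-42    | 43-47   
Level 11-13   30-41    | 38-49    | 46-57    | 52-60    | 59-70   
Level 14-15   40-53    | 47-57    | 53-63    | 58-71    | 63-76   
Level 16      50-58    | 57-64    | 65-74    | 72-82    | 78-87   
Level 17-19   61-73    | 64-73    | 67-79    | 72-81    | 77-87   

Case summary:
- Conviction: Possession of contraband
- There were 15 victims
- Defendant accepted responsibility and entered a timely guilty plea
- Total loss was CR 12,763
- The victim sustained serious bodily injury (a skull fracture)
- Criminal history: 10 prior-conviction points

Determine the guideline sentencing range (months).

Base offense level for possession of contraband: 5.
§1 applies (level before this adjustment is 5 < 14, so +1): 5 + 1 = 6.
§2 applies: 6 − 3 = 3.
§3 applies (level before this adjustment is 3 < 13, so +4): 3 + 4 = 7.
§4 does not apply.
§5 applies: 7 + 3 = 10.
Final offense level: 10.
Criminal history: 10 prior points → Category C (6-13).
Level 10 falls in the 7-10 band.
Grid: Level 7-10 × Category C = 30-37 months.

30-37 months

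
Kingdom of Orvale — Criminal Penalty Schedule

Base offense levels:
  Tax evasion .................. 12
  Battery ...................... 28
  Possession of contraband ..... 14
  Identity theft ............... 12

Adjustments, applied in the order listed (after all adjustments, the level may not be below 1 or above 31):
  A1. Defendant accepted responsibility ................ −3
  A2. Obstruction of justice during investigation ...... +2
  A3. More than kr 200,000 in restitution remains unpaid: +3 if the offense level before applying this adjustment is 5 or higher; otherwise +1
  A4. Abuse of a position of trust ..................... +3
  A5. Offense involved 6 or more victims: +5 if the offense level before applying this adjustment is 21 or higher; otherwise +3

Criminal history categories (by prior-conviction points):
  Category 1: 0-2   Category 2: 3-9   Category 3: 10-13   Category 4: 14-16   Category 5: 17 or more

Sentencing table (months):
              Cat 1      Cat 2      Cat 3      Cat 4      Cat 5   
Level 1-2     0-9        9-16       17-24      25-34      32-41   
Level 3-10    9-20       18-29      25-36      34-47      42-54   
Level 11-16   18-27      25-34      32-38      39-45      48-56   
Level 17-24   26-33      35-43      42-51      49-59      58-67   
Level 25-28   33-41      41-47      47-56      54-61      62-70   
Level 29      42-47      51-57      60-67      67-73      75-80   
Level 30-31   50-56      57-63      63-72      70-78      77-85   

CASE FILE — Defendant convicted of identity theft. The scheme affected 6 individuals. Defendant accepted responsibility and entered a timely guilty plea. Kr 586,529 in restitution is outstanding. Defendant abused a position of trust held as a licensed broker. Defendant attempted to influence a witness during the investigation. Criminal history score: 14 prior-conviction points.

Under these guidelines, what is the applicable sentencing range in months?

Base offense level for identity theft: 12.
A1 applies: 12 − 3 = 9.
A2 applies: 9 + 2 = 11.
A3 applies (level before this adjustment is 11 ≥ 5, so +3): 11 + 3 = 14.
A4 applies: 14 + 3 = 17.
A5 applies (level before this adjustment is 17 < 21, so +3): 17 + 3 = 20.
Final offense level: 20.
Criminal history: 14 prior points → Category 4 (14-16).
Level 20 falls in the 17-24 band.
Grid: Level 17-24 × Category 4 = 49-59 months.

49-59 months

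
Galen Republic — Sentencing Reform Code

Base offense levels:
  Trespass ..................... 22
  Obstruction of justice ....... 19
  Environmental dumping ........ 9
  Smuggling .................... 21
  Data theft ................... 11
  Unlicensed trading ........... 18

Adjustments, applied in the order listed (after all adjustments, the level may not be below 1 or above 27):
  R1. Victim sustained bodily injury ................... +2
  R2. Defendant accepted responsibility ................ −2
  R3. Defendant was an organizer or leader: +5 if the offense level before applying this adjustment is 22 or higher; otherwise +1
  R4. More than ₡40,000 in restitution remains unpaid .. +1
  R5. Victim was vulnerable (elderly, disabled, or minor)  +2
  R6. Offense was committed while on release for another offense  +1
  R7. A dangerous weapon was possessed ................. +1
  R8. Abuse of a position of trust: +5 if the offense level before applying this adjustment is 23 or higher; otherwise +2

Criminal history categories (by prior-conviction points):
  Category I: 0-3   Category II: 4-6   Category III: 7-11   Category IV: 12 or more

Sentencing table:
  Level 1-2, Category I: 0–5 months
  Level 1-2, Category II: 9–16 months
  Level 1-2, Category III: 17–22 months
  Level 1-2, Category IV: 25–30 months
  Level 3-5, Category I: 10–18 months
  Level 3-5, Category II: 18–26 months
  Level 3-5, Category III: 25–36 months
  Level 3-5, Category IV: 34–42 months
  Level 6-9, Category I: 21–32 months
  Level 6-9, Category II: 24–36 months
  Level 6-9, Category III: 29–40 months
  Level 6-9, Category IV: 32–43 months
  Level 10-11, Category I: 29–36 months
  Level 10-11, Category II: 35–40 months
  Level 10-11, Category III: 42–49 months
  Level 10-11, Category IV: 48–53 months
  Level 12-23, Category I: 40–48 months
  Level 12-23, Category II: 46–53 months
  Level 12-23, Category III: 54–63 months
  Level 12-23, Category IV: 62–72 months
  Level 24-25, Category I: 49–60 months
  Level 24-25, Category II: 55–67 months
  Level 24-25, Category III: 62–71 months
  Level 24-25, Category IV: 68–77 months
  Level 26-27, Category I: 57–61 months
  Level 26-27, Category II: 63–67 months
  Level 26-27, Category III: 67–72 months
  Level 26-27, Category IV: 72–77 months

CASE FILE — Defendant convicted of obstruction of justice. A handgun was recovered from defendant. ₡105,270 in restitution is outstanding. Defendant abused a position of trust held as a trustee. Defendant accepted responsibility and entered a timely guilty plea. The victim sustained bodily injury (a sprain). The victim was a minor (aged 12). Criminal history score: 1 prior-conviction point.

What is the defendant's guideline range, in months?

Base offense level for obstruction of justice: 19.
R1 applies: 19 + 2 = 21.
R2 applies: 21 − 2 = 19.
R3 does not apply.
R4 applies: 19 + 1 = 20.
R5 applies: 20 + 2 = 22.
R7 applies: 22 + 1 = 23.
R8 applies (level before this adjustment is 23 ≥ 23, so +5): 23 + 5 = 28.
Level 28 exceeds the maximum of 27; capped at 27.
Final offense level: 27.
Criminal history: 1 prior point → Category I (0-3).
Level 27 falls in the 26-27 band.
Grid: Level 26-27 × Category I = 57-61 months.

57-61 months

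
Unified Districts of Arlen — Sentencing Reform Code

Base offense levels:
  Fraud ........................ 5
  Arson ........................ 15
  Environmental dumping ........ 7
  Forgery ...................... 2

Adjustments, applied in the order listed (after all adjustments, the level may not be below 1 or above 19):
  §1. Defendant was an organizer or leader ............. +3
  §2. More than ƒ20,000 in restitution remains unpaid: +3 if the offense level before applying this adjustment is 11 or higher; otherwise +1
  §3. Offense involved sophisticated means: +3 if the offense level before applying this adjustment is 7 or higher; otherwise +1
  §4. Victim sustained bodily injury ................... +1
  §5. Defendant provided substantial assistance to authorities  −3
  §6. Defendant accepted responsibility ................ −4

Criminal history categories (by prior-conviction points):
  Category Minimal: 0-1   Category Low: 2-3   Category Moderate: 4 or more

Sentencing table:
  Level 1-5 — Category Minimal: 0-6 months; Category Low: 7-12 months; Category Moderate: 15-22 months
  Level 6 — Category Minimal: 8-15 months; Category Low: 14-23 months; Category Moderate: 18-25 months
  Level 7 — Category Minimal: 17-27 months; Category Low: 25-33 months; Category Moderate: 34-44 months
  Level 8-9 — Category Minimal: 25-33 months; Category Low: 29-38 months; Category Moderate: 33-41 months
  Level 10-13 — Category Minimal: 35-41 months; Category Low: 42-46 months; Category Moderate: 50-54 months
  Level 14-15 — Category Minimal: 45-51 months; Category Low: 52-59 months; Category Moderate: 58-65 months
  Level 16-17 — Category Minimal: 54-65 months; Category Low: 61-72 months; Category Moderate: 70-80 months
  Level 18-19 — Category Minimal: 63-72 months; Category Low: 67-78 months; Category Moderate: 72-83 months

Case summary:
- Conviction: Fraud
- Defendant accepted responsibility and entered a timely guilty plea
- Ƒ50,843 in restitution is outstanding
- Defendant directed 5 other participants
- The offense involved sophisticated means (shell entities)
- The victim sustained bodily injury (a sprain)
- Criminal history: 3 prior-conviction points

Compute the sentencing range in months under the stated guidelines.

Base offense level for fraud: 5.
§1 applies: 5 + 3 = 8.
§2 applies (level before this adjustment is 8 < 11, so +1): 8 + 1 = 9.
§3 applies (level before this adjustment is 9 ≥ 7, so +3): 9 + 3 = 12.
§4 applies: 12 + 1 = 13.
§5 does not apply.
§6 applies: 13 − 4 = 9.
Final offense level: 9.
Criminal history: 3 prior points → Category Low (2-3).
Level 9 falls in the 8-9 band.
Grid: Level 8-9 × Category Low = 29-38 months.

29-38 months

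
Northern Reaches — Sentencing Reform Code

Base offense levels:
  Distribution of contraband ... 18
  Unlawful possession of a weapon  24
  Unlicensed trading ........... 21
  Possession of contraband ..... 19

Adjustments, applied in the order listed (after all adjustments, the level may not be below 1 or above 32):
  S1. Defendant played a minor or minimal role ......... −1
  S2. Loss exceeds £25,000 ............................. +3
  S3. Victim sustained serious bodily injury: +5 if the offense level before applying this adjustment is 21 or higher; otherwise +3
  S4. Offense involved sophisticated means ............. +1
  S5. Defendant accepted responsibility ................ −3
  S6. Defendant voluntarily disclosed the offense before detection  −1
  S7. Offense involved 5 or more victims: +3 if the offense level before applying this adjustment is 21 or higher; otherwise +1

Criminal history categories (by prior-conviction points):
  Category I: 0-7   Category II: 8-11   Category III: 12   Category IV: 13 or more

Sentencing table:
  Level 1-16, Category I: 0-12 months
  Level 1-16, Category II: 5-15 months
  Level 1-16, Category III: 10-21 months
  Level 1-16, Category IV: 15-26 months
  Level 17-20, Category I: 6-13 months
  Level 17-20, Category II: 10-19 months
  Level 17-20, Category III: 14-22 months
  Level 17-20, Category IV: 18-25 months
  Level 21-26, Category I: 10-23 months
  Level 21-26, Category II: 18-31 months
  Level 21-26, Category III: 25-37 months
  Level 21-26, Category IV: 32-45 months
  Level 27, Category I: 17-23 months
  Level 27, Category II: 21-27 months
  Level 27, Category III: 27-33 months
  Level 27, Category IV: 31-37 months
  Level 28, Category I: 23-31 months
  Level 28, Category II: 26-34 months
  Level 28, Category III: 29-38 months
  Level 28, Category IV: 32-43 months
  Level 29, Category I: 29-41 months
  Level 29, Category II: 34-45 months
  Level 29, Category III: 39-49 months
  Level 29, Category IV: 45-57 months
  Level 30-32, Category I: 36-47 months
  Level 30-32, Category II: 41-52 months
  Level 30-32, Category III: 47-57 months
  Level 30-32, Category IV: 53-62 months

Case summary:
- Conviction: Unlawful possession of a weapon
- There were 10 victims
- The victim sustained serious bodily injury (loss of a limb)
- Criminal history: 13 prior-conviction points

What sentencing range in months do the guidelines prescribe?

53-62 months

Base offense level for unlawful possession of a weapon: 24.
S1 does not apply.
S3 applies (level before this adjustment is 24 ≥ 21, so +5): 24 + 5 = 29.
S4 does not apply.
S6 does not apply.
S7 applies (level before this adjustment is 29 ≥ 21, so +3): 29 + 3 = 32.
Final offense level: 32.
Criminal history: 13 prior points → Category IV (13+).
Level 32 falls in the 30-32 band.
Grid: Level 30-32 × Category IV = 53-62 months.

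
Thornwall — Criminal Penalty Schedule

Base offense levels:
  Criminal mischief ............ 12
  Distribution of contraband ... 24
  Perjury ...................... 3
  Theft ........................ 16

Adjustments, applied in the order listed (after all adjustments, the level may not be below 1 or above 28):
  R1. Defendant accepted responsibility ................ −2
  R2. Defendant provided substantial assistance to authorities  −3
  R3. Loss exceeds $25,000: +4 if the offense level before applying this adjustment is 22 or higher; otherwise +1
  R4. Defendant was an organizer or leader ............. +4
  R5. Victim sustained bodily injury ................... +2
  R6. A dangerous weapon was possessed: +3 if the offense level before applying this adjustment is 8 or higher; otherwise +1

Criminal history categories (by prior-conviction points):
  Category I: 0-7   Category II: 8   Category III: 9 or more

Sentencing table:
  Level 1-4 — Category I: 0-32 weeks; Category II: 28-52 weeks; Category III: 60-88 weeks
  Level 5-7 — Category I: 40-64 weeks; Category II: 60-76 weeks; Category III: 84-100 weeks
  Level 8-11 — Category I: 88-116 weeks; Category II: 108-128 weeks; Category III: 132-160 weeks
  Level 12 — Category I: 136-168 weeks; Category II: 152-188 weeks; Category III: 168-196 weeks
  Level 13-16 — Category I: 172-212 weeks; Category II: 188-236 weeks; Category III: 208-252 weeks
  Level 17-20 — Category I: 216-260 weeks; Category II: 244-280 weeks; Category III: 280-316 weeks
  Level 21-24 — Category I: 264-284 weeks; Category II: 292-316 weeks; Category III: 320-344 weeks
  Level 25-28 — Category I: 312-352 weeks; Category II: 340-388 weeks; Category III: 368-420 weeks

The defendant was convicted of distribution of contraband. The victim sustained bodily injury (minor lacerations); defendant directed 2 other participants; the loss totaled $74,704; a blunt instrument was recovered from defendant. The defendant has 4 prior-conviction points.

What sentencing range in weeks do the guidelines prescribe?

312-352 weeks

Base offense level for distribution of contraband: 24.
R3 applies (level before this adjustment is 24 ≥ 22, so +4): 24 + 4 = 28.
R4 applies: 28 + 4 = 32.
R5 applies: 32 + 2 = 34.
R6 applies (level before this adjustment is 34 ≥ 8, so +3): 34 + 3 = 37.
Level 37 exceeds the maximum of 28; capped at 28.
Final offense level: 28.
Criminal history: 4 prior points → Category I (0-7).
Level 28 falls in the 25-28 band.
Grid: Level 25-28 × Category I = 312-352 weeks.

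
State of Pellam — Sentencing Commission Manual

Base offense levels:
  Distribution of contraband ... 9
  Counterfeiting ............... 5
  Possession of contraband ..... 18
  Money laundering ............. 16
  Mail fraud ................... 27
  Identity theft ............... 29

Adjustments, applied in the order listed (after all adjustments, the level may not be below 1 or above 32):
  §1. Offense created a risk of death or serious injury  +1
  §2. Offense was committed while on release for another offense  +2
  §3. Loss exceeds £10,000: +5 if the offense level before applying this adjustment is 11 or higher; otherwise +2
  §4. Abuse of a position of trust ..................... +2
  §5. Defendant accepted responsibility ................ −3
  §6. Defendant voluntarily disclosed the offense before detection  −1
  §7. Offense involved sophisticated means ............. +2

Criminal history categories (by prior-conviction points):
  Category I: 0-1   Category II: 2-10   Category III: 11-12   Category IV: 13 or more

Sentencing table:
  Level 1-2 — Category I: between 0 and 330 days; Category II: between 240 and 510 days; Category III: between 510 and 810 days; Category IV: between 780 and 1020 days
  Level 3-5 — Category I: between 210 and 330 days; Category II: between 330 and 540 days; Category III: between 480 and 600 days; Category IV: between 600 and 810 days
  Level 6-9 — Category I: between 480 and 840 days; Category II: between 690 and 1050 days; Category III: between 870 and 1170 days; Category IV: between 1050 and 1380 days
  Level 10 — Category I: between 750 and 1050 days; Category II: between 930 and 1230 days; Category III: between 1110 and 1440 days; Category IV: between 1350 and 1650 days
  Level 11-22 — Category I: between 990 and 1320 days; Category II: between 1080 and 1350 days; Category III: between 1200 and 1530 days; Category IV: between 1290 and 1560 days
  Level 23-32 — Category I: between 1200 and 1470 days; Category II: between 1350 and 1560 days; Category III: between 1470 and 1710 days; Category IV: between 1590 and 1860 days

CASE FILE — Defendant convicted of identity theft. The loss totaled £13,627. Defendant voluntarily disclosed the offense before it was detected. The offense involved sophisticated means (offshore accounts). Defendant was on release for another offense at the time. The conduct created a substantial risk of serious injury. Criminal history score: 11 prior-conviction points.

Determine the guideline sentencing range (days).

1470-1710 days

Base offense level for identity theft: 29.
§1 applies: 29 + 1 = 30.
§2 applies: 30 + 2 = 32.
§3 applies (level before this adjustment is 32 ≥ 11, so +5): 32 + 5 = 37.
§6 applies: 37 − 1 = 36.
§7 applies: 36 + 2 = 38.
Level 38 exceeds the maximum of 32; capped at 32.
Final offense level: 32.
Criminal history: 11 prior points → Category III (11-12).
Level 32 falls in the 23-32 band.
Grid: Level 23-32 × Category III = 1470-1710 days.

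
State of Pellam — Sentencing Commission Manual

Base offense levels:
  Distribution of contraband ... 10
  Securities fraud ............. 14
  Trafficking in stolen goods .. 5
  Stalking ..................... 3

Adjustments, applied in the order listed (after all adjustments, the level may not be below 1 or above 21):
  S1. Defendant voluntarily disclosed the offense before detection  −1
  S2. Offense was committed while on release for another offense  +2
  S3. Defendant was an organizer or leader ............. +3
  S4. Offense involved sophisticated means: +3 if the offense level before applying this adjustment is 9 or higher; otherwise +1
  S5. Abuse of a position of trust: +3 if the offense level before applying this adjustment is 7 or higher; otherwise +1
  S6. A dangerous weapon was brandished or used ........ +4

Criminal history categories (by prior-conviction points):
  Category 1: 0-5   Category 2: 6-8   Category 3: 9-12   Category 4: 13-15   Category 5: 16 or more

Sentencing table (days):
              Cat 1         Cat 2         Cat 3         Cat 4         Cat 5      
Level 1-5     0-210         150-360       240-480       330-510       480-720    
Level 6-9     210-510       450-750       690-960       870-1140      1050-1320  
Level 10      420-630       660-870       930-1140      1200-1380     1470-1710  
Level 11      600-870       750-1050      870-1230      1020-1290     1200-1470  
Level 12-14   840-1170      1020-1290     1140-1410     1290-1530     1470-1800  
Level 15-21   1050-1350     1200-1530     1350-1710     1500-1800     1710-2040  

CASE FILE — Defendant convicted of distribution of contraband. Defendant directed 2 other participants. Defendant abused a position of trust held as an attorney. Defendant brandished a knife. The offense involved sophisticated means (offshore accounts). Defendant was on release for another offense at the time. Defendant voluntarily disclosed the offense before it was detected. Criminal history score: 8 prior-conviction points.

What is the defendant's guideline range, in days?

1200-1530 days

Base offense level for distribution of contraband: 10.
S1 applies: 10 − 1 = 9.
S2 applies: 9 + 2 = 11.
S3 applies: 11 + 3 = 14.
S4 applies (level before this adjustment is 14 ≥ 9, so +3): 14 + 3 = 17.
S5 applies (level before this adjustment is 17 ≥ 7, so +3): 17 + 3 = 20.
S6 applies: 20 + 4 = 24.
Level 24 exceeds the maximum of 21; capped at 21.
Final offense level: 21.
Criminal history: 8 prior points → Category 2 (6-8).
Level 21 falls in the 15-21 band.
Grid: Level 15-21 × Category 2 = 1200-1530 days.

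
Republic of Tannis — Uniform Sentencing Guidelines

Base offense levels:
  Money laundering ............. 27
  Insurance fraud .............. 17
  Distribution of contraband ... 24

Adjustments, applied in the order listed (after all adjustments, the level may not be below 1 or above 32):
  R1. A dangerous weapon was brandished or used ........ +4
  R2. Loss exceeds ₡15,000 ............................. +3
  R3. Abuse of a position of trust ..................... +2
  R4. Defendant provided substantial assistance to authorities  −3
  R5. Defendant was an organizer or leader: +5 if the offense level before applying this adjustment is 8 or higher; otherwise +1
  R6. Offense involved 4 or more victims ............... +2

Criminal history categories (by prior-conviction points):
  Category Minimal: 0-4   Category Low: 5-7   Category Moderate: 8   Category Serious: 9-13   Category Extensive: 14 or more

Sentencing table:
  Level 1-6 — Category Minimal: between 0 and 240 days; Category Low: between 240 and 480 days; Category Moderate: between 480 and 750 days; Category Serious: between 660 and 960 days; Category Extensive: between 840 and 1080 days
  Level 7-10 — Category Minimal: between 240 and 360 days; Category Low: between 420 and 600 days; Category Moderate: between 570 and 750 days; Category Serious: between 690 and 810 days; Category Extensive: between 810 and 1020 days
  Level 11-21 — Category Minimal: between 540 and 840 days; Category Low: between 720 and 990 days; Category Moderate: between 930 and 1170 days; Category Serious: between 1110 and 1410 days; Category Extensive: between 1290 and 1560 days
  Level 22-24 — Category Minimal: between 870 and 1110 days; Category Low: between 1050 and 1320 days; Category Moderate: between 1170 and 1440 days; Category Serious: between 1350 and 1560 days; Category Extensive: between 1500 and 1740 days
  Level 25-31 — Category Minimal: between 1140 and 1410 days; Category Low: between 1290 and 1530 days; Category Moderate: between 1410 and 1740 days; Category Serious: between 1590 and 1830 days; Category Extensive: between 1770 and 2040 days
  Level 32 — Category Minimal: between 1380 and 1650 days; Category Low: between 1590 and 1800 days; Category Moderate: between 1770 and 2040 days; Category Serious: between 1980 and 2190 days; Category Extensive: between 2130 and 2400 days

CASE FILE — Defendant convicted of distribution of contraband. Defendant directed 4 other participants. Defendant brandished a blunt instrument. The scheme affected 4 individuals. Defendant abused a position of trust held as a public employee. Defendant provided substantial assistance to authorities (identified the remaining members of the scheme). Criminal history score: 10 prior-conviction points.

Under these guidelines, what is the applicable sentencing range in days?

Base offense level for distribution of contraband: 24.
R1 applies: 24 + 4 = 28.
R2 does not apply.
R3 applies: 28 + 2 = 30.
R4 applies: 30 − 3 = 27.
R5 applies (level before this adjustment is 27 ≥ 8, so +5): 27 + 5 = 32.
R6 applies: 32 + 2 = 34.
Level 34 exceeds the maximum of 32; capped at 32.
Final offense level: 32.
Criminal history: 10 prior points → Category Serious (9-13).
Level 32 falls in the 32 band.
Grid: Level 32 × Category Serious = 1980-2190 days.

1980-2190 days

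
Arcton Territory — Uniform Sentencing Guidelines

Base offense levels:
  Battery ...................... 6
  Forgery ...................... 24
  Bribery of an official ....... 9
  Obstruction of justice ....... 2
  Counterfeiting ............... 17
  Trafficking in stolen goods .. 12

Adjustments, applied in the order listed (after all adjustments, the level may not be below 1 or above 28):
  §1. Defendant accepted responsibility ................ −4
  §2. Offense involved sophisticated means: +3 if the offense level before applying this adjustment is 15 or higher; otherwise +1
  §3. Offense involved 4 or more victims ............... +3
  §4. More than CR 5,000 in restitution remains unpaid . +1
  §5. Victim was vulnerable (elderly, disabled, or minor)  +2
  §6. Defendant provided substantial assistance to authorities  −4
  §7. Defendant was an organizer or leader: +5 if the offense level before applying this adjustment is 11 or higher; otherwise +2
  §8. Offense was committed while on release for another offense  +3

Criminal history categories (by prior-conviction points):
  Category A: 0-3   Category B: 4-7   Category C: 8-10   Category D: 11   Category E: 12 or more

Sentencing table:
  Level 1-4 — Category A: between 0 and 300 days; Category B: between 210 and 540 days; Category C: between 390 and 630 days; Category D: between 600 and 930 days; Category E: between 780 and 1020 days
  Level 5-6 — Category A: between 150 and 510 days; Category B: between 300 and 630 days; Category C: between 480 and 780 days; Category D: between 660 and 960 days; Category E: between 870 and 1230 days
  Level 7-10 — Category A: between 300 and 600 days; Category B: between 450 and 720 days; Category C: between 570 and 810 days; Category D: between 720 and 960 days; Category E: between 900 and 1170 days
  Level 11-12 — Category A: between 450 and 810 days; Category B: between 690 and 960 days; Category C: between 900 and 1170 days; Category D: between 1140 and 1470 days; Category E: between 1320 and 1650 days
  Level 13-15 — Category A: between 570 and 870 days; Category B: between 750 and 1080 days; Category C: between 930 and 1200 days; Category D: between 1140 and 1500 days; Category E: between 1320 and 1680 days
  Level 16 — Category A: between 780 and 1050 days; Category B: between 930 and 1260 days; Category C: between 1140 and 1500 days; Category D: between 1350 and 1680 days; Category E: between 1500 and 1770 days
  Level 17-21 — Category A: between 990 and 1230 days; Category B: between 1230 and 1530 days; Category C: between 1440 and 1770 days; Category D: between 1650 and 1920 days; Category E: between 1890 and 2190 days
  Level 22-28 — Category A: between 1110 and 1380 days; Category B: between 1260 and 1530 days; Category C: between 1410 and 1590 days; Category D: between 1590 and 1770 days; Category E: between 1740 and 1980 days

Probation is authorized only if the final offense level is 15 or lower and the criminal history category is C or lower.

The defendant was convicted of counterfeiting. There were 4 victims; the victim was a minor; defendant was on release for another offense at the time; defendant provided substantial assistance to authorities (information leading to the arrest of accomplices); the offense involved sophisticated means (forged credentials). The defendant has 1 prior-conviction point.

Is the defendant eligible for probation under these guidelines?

No

Base offense level for counterfeiting: 17.
§2 applies (level before this adjustment is 17 ≥ 15, so +3): 17 + 3 = 20.
§3 applies: 20 + 3 = 23.
§4 does not apply.
§5 applies: 23 + 2 = 25.
§6 applies: 25 − 4 = 21.
§7 does not apply.
§8 applies: 21 + 3 = 24.
Final offense level: 24.
Criminal history: 1 prior point → Category A (0-3).
Level 24 falls in the 22-28 band.
Grid: Level 22-28 × Category A = 1110-1380 days.
Probation check: level 24 > 15 and category A ≤ C → not eligible.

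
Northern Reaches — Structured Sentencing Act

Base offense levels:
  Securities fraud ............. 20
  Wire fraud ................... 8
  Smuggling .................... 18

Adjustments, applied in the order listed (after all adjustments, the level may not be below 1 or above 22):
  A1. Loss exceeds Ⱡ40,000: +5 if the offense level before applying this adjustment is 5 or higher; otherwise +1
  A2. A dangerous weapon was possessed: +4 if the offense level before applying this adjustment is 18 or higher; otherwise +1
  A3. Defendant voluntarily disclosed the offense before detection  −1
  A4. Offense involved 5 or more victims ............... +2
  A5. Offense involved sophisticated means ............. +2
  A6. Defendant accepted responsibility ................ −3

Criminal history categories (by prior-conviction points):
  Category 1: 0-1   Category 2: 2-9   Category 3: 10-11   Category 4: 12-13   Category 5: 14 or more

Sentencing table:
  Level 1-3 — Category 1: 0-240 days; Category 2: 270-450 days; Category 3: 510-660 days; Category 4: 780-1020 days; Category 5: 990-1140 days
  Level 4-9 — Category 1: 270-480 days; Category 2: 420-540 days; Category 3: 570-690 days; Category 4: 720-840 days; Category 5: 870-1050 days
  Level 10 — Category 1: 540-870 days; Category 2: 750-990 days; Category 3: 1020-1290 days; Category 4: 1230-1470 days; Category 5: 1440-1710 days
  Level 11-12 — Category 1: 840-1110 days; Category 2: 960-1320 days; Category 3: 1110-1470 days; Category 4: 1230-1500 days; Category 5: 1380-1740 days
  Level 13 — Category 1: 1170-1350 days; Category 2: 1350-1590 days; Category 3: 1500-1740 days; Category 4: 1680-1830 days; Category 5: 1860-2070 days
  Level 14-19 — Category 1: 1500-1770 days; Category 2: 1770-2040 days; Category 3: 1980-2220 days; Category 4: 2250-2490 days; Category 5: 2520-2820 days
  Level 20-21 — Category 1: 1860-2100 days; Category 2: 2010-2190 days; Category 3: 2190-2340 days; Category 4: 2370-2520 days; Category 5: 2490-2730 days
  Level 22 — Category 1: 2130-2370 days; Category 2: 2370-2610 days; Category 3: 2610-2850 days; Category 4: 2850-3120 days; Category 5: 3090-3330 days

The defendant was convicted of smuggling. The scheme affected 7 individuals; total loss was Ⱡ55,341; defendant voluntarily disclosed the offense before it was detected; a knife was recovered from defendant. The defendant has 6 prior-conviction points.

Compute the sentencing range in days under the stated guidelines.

2370-2610 days

Base offense level for smuggling: 18.
A1 applies (level before this adjustment is 18 ≥ 5, so +5): 18 + 5 = 23.
A2 applies (level before this adjustment is 23 ≥ 18, so +4): 23 + 4 = 27.
A3 applies: 27 − 1 = 26.
A4 applies: 26 + 2 = 28.
Level 28 exceeds the maximum of 22; capped at 22.
Final offense level: 22.
Criminal history: 6 prior points → Category 2 (2-9).
Level 22 falls in the 22 band.
Grid: Level 22 × Category 2 = 2370-2610 days.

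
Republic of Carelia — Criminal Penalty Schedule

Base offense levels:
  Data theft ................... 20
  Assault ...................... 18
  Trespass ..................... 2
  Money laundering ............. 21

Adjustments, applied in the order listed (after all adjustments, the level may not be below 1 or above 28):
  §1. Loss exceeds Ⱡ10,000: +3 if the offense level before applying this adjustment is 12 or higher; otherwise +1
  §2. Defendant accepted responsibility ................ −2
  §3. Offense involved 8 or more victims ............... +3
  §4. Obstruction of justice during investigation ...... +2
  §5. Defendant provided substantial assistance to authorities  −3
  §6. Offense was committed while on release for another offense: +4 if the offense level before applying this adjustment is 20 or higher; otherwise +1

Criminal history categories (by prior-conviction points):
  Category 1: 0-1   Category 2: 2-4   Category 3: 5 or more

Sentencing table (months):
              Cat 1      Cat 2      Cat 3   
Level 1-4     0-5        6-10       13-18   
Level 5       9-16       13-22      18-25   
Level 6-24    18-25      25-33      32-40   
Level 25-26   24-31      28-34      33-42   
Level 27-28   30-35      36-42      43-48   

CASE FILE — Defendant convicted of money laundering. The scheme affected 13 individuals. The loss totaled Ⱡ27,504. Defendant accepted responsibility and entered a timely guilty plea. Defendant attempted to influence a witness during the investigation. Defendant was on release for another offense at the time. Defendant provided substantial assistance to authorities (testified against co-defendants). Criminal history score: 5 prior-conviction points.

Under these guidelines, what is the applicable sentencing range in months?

43-48 months

Base offense level for money laundering: 21.
§1 applies (level before this adjustment is 21 ≥ 12, so +3): 21 + 3 = 24.
§2 applies: 24 − 2 = 22.
§3 applies: 22 + 3 = 25.
§4 applies: 25 + 2 = 27.
§5 applies: 27 − 3 = 24.
§6 applies (level before this adjustment is 24 ≥ 20, so +4): 24 + 4 = 28.
Final offense level: 28.
Criminal history: 5 prior points → Category 3 (5+).
Level 28 falls in the 27-28 band.
Grid: Level 27-28 × Category 3 = 43-48 months.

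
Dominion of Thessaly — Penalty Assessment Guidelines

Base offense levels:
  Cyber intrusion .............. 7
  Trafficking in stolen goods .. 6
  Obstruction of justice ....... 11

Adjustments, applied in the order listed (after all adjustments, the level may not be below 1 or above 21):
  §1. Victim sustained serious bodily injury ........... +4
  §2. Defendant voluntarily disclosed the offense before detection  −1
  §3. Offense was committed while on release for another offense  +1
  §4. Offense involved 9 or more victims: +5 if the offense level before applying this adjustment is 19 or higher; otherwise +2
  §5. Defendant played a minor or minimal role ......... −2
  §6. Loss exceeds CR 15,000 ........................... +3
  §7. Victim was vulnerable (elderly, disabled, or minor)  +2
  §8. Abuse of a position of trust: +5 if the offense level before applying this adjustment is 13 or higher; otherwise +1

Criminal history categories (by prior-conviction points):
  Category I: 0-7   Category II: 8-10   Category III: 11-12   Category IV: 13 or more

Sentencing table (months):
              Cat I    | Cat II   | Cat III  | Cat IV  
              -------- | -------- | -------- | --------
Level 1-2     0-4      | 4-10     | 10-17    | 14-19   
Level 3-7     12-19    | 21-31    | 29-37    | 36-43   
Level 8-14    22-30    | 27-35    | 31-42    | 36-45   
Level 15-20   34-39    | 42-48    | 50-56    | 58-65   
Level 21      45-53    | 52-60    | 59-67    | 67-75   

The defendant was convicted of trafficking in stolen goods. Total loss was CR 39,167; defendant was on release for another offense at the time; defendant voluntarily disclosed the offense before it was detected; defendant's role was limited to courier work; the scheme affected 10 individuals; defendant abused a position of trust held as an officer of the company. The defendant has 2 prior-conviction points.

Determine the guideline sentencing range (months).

22-30 months

Base offense level for trafficking in stolen goods: 6.
§1 does not apply.
§2 applies: 6 − 1 = 5.
§3 applies: 5 + 1 = 6.
§4 applies (level before this adjustment is 6 < 19, so +2): 6 + 2 = 8.
§5 applies: 8 − 2 = 6.
§6 applies: 6 + 3 = 9.
§7 does not apply.
§8 applies (level before this adjustment is 9 < 13, so +1): 9 + 1 = 10.
Final offense level: 10.
Criminal history: 2 prior points → Category I (0-7).
Level 10 falls in the 8-14 band.
Grid: Level 8-14 × Category I = 22-30 months.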